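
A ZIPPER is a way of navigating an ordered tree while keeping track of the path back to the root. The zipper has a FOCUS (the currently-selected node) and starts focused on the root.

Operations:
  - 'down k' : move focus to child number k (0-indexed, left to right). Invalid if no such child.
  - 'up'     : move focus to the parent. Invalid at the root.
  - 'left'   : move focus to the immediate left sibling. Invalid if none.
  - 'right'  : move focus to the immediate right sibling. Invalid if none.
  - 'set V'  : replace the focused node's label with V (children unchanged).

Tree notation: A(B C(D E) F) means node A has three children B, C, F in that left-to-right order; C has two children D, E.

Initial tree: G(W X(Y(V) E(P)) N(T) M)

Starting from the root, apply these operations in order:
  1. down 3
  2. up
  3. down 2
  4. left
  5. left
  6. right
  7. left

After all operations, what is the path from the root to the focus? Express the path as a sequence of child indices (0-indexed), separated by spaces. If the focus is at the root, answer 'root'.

Step 1 (down 3): focus=M path=3 depth=1 children=[] left=['W', 'X', 'N'] right=[] parent=G
Step 2 (up): focus=G path=root depth=0 children=['W', 'X', 'N', 'M'] (at root)
Step 3 (down 2): focus=N path=2 depth=1 children=['T'] left=['W', 'X'] right=['M'] parent=G
Step 4 (left): focus=X path=1 depth=1 children=['Y', 'E'] left=['W'] right=['N', 'M'] parent=G
Step 5 (left): focus=W path=0 depth=1 children=[] left=[] right=['X', 'N', 'M'] parent=G
Step 6 (right): focus=X path=1 depth=1 children=['Y', 'E'] left=['W'] right=['N', 'M'] parent=G
Step 7 (left): focus=W path=0 depth=1 children=[] left=[] right=['X', 'N', 'M'] parent=G

Answer: 0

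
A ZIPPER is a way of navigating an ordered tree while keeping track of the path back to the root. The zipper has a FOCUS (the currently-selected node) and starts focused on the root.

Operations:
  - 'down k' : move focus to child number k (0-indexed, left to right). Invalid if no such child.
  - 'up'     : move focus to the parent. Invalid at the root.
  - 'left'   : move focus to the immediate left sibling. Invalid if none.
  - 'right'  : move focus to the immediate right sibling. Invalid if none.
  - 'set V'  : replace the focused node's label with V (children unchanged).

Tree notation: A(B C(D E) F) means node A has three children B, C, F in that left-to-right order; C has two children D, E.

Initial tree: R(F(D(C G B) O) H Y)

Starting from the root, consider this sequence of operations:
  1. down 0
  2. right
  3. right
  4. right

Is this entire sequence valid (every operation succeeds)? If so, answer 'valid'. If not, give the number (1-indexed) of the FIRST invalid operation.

Step 1 (down 0): focus=F path=0 depth=1 children=['D', 'O'] left=[] right=['H', 'Y'] parent=R
Step 2 (right): focus=H path=1 depth=1 children=[] left=['F'] right=['Y'] parent=R
Step 3 (right): focus=Y path=2 depth=1 children=[] left=['F', 'H'] right=[] parent=R
Step 4 (right): INVALID

Answer: 4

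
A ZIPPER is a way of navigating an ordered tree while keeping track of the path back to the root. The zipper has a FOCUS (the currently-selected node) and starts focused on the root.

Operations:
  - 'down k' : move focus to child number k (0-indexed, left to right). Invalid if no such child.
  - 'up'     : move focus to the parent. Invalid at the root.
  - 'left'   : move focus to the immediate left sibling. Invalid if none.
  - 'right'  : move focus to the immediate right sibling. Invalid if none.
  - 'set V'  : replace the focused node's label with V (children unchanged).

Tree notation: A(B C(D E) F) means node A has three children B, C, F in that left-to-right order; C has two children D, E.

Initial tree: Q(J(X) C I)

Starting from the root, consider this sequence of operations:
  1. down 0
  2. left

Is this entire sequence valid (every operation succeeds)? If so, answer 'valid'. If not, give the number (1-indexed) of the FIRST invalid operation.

Answer: 2

Derivation:
Step 1 (down 0): focus=J path=0 depth=1 children=['X'] left=[] right=['C', 'I'] parent=Q
Step 2 (left): INVALID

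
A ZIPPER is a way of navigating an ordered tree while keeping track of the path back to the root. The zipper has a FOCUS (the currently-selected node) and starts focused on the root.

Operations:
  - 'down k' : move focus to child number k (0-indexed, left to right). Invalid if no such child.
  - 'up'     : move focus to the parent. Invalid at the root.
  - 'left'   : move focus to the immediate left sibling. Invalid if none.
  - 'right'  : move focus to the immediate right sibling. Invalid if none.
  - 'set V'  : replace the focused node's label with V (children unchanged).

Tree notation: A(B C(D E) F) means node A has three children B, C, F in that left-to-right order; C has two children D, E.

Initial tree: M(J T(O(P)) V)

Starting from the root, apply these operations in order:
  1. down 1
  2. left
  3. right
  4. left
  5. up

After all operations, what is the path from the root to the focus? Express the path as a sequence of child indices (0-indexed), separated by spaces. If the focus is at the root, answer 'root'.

Step 1 (down 1): focus=T path=1 depth=1 children=['O'] left=['J'] right=['V'] parent=M
Step 2 (left): focus=J path=0 depth=1 children=[] left=[] right=['T', 'V'] parent=M
Step 3 (right): focus=T path=1 depth=1 children=['O'] left=['J'] right=['V'] parent=M
Step 4 (left): focus=J path=0 depth=1 children=[] left=[] right=['T', 'V'] parent=M
Step 5 (up): focus=M path=root depth=0 children=['J', 'T', 'V'] (at root)

Answer: root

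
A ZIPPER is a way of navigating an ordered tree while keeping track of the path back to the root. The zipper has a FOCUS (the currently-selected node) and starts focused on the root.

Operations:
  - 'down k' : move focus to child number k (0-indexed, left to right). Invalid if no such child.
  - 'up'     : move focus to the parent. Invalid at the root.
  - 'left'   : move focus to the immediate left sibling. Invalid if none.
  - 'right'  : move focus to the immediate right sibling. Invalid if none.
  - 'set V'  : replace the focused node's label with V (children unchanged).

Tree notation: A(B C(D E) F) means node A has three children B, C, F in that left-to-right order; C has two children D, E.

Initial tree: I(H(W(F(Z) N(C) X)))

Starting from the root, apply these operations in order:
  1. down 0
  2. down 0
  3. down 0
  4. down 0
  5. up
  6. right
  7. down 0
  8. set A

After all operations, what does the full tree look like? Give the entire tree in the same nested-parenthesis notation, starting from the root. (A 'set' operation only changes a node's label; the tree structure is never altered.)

Step 1 (down 0): focus=H path=0 depth=1 children=['W'] left=[] right=[] parent=I
Step 2 (down 0): focus=W path=0/0 depth=2 children=['F', 'N', 'X'] left=[] right=[] parent=H
Step 3 (down 0): focus=F path=0/0/0 depth=3 children=['Z'] left=[] right=['N', 'X'] parent=W
Step 4 (down 0): focus=Z path=0/0/0/0 depth=4 children=[] left=[] right=[] parent=F
Step 5 (up): focus=F path=0/0/0 depth=3 children=['Z'] left=[] right=['N', 'X'] parent=W
Step 6 (right): focus=N path=0/0/1 depth=3 children=['C'] left=['F'] right=['X'] parent=W
Step 7 (down 0): focus=C path=0/0/1/0 depth=4 children=[] left=[] right=[] parent=N
Step 8 (set A): focus=A path=0/0/1/0 depth=4 children=[] left=[] right=[] parent=N

Answer: I(H(W(F(Z) N(A) X)))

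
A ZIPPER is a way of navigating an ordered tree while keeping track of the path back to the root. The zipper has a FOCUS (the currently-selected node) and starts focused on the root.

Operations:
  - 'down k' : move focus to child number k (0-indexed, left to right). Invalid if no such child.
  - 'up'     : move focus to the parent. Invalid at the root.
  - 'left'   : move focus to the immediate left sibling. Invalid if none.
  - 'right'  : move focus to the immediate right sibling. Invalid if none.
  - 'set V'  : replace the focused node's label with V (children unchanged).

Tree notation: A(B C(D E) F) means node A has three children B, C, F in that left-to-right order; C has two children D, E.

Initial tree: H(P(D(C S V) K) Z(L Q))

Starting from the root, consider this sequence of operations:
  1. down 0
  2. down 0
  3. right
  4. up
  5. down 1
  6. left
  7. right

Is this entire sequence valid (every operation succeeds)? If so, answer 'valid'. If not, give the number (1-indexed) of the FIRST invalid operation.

Answer: valid

Derivation:
Step 1 (down 0): focus=P path=0 depth=1 children=['D', 'K'] left=[] right=['Z'] parent=H
Step 2 (down 0): focus=D path=0/0 depth=2 children=['C', 'S', 'V'] left=[] right=['K'] parent=P
Step 3 (right): focus=K path=0/1 depth=2 children=[] left=['D'] right=[] parent=P
Step 4 (up): focus=P path=0 depth=1 children=['D', 'K'] left=[] right=['Z'] parent=H
Step 5 (down 1): focus=K path=0/1 depth=2 children=[] left=['D'] right=[] parent=P
Step 6 (left): focus=D path=0/0 depth=2 children=['C', 'S', 'V'] left=[] right=['K'] parent=P
Step 7 (right): focus=K path=0/1 depth=2 children=[] left=['D'] right=[] parent=P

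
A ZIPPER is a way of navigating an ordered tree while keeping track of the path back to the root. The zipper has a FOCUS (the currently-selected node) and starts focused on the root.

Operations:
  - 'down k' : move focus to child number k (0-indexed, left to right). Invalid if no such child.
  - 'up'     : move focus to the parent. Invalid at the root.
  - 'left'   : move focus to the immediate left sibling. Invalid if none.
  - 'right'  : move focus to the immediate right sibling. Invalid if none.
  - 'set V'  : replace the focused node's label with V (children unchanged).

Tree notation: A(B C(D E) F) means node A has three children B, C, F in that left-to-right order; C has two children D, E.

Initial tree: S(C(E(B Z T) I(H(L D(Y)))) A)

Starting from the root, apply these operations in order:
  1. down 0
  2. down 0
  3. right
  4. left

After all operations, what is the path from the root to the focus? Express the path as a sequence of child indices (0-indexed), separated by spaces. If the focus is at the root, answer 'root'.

Step 1 (down 0): focus=C path=0 depth=1 children=['E', 'I'] left=[] right=['A'] parent=S
Step 2 (down 0): focus=E path=0/0 depth=2 children=['B', 'Z', 'T'] left=[] right=['I'] parent=C
Step 3 (right): focus=I path=0/1 depth=2 children=['H'] left=['E'] right=[] parent=C
Step 4 (left): focus=E path=0/0 depth=2 children=['B', 'Z', 'T'] left=[] right=['I'] parent=C

Answer: 0 0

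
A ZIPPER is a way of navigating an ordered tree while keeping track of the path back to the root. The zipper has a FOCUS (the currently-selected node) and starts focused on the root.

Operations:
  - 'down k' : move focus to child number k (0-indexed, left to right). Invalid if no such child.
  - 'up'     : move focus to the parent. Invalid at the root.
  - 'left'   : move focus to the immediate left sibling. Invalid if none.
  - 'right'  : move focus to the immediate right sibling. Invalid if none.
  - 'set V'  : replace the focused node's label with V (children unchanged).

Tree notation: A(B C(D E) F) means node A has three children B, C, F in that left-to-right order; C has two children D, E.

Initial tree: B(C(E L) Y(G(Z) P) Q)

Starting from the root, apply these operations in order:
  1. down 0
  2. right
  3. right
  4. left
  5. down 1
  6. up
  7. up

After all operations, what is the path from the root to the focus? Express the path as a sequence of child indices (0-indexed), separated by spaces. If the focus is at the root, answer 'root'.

Step 1 (down 0): focus=C path=0 depth=1 children=['E', 'L'] left=[] right=['Y', 'Q'] parent=B
Step 2 (right): focus=Y path=1 depth=1 children=['G', 'P'] left=['C'] right=['Q'] parent=B
Step 3 (right): focus=Q path=2 depth=1 children=[] left=['C', 'Y'] right=[] parent=B
Step 4 (left): focus=Y path=1 depth=1 children=['G', 'P'] left=['C'] right=['Q'] parent=B
Step 5 (down 1): focus=P path=1/1 depth=2 children=[] left=['G'] right=[] parent=Y
Step 6 (up): focus=Y path=1 depth=1 children=['G', 'P'] left=['C'] right=['Q'] parent=B
Step 7 (up): focus=B path=root depth=0 children=['C', 'Y', 'Q'] (at root)

Answer: root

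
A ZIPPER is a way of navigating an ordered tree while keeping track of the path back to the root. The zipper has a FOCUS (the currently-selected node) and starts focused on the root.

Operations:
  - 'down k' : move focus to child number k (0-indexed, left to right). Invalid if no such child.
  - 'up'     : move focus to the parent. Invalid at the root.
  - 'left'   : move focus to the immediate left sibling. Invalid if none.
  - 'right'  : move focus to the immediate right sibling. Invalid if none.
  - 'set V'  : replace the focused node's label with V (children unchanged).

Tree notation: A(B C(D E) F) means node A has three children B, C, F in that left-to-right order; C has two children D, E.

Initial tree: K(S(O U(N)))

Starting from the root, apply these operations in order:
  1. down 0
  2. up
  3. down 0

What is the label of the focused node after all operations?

Answer: S

Derivation:
Step 1 (down 0): focus=S path=0 depth=1 children=['O', 'U'] left=[] right=[] parent=K
Step 2 (up): focus=K path=root depth=0 children=['S'] (at root)
Step 3 (down 0): focus=S path=0 depth=1 children=['O', 'U'] left=[] right=[] parent=K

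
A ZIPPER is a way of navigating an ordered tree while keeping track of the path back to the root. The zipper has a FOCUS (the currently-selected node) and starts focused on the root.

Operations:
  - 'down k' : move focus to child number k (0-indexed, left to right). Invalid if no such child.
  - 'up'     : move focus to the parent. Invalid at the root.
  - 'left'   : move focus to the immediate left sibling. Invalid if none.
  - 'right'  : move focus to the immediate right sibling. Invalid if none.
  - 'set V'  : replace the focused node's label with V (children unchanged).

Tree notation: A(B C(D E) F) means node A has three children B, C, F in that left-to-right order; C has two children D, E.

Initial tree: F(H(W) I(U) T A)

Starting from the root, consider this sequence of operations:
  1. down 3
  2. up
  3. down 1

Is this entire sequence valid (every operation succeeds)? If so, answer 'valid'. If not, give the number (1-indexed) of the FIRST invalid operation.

Step 1 (down 3): focus=A path=3 depth=1 children=[] left=['H', 'I', 'T'] right=[] parent=F
Step 2 (up): focus=F path=root depth=0 children=['H', 'I', 'T', 'A'] (at root)
Step 3 (down 1): focus=I path=1 depth=1 children=['U'] left=['H'] right=['T', 'A'] parent=F

Answer: valid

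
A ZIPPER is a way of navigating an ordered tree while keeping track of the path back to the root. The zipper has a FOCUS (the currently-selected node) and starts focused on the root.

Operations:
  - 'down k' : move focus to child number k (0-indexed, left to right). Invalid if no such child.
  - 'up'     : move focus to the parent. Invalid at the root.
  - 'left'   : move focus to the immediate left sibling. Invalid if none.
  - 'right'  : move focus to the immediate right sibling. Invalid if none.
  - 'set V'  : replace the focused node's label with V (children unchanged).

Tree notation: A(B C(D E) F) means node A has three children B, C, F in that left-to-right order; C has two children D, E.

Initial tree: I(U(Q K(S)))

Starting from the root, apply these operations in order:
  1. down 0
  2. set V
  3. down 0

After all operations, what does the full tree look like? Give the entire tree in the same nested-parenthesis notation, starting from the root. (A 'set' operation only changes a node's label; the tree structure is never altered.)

Step 1 (down 0): focus=U path=0 depth=1 children=['Q', 'K'] left=[] right=[] parent=I
Step 2 (set V): focus=V path=0 depth=1 children=['Q', 'K'] left=[] right=[] parent=I
Step 3 (down 0): focus=Q path=0/0 depth=2 children=[] left=[] right=['K'] parent=V

Answer: I(V(Q K(S)))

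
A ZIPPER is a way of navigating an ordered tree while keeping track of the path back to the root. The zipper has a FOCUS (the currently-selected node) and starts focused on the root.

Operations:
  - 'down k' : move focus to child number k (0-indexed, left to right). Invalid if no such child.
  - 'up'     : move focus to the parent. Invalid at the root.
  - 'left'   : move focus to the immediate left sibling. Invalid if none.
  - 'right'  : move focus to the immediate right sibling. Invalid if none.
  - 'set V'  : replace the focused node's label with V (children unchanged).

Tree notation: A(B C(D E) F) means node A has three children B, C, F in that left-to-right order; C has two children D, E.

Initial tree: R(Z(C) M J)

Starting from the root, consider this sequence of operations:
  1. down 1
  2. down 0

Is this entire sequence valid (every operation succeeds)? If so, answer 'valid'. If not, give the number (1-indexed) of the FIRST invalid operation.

Answer: 2

Derivation:
Step 1 (down 1): focus=M path=1 depth=1 children=[] left=['Z'] right=['J'] parent=R
Step 2 (down 0): INVALID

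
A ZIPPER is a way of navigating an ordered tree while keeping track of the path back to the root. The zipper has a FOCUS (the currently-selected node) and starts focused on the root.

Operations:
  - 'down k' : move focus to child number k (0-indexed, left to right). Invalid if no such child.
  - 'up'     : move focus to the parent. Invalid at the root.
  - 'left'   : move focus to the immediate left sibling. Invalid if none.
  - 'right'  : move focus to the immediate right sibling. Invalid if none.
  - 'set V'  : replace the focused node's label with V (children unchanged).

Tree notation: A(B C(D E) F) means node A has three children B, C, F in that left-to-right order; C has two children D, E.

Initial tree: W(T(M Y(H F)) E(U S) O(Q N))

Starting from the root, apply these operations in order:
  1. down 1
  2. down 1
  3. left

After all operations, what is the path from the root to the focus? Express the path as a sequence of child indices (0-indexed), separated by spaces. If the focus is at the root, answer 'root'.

Answer: 1 0

Derivation:
Step 1 (down 1): focus=E path=1 depth=1 children=['U', 'S'] left=['T'] right=['O'] parent=W
Step 2 (down 1): focus=S path=1/1 depth=2 children=[] left=['U'] right=[] parent=E
Step 3 (left): focus=U path=1/0 depth=2 children=[] left=[] right=['S'] parent=E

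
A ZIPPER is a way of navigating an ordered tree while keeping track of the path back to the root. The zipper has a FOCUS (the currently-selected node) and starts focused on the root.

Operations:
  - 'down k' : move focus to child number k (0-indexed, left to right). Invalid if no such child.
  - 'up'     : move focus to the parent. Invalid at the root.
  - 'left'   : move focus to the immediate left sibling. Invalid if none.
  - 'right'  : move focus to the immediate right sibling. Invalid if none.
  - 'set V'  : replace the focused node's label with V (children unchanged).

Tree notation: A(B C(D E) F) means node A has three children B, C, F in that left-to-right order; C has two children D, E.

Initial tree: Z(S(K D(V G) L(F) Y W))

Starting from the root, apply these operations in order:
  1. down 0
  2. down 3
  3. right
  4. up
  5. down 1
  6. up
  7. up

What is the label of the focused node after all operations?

Answer: Z

Derivation:
Step 1 (down 0): focus=S path=0 depth=1 children=['K', 'D', 'L', 'Y', 'W'] left=[] right=[] parent=Z
Step 2 (down 3): focus=Y path=0/3 depth=2 children=[] left=['K', 'D', 'L'] right=['W'] parent=S
Step 3 (right): focus=W path=0/4 depth=2 children=[] left=['K', 'D', 'L', 'Y'] right=[] parent=S
Step 4 (up): focus=S path=0 depth=1 children=['K', 'D', 'L', 'Y', 'W'] left=[] right=[] parent=Z
Step 5 (down 1): focus=D path=0/1 depth=2 children=['V', 'G'] left=['K'] right=['L', 'Y', 'W'] parent=S
Step 6 (up): focus=S path=0 depth=1 children=['K', 'D', 'L', 'Y', 'W'] left=[] right=[] parent=Z
Step 7 (up): focus=Z path=root depth=0 children=['S'] (at root)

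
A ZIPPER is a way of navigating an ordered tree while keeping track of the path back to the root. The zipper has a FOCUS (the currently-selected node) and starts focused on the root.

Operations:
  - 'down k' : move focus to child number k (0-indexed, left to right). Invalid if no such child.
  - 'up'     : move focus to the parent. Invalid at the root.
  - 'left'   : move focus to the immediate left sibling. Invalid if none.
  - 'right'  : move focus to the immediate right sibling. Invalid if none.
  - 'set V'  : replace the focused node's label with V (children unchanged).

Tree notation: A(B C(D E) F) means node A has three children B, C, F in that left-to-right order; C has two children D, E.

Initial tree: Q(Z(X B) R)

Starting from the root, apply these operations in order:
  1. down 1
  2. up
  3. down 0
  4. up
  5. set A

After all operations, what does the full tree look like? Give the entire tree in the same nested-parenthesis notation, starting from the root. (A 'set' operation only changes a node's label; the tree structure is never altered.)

Step 1 (down 1): focus=R path=1 depth=1 children=[] left=['Z'] right=[] parent=Q
Step 2 (up): focus=Q path=root depth=0 children=['Z', 'R'] (at root)
Step 3 (down 0): focus=Z path=0 depth=1 children=['X', 'B'] left=[] right=['R'] parent=Q
Step 4 (up): focus=Q path=root depth=0 children=['Z', 'R'] (at root)
Step 5 (set A): focus=A path=root depth=0 children=['Z', 'R'] (at root)

Answer: A(Z(X B) R)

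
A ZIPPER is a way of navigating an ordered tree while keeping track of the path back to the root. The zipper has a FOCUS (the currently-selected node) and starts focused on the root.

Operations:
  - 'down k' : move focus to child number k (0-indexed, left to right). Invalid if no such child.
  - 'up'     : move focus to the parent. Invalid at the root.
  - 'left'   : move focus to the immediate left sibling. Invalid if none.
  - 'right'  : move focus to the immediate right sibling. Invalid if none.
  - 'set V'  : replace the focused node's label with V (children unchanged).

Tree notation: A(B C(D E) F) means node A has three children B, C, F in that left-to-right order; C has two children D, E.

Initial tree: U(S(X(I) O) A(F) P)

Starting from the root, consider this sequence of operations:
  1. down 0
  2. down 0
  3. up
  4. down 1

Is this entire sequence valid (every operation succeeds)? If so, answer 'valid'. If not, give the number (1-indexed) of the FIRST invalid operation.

Answer: valid

Derivation:
Step 1 (down 0): focus=S path=0 depth=1 children=['X', 'O'] left=[] right=['A', 'P'] parent=U
Step 2 (down 0): focus=X path=0/0 depth=2 children=['I'] left=[] right=['O'] parent=S
Step 3 (up): focus=S path=0 depth=1 children=['X', 'O'] left=[] right=['A', 'P'] parent=U
Step 4 (down 1): focus=O path=0/1 depth=2 children=[] left=['X'] right=[] parent=S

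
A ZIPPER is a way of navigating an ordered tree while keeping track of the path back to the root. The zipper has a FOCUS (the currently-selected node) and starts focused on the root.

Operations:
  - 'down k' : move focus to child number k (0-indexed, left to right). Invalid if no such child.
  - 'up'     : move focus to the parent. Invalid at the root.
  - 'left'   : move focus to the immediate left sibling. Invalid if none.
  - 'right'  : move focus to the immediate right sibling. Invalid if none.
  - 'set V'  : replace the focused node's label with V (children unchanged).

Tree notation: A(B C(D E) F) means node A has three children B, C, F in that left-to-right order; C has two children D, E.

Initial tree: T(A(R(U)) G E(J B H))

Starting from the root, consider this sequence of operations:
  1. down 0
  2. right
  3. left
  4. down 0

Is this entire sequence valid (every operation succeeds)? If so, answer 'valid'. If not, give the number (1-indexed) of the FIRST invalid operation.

Step 1 (down 0): focus=A path=0 depth=1 children=['R'] left=[] right=['G', 'E'] parent=T
Step 2 (right): focus=G path=1 depth=1 children=[] left=['A'] right=['E'] parent=T
Step 3 (left): focus=A path=0 depth=1 children=['R'] left=[] right=['G', 'E'] parent=T
Step 4 (down 0): focus=R path=0/0 depth=2 children=['U'] left=[] right=[] parent=A

Answer: valid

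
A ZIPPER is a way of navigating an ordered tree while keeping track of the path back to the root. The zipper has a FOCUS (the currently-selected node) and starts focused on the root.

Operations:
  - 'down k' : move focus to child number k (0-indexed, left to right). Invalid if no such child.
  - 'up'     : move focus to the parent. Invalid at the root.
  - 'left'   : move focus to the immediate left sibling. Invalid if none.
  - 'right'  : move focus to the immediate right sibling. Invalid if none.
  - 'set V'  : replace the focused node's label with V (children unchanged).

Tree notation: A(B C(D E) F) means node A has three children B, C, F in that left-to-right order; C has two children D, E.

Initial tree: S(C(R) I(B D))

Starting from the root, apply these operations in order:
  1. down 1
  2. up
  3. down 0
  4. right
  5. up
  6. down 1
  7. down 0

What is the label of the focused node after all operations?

Answer: B

Derivation:
Step 1 (down 1): focus=I path=1 depth=1 children=['B', 'D'] left=['C'] right=[] parent=S
Step 2 (up): focus=S path=root depth=0 children=['C', 'I'] (at root)
Step 3 (down 0): focus=C path=0 depth=1 children=['R'] left=[] right=['I'] parent=S
Step 4 (right): focus=I path=1 depth=1 children=['B', 'D'] left=['C'] right=[] parent=S
Step 5 (up): focus=S path=root depth=0 children=['C', 'I'] (at root)
Step 6 (down 1): focus=I path=1 depth=1 children=['B', 'D'] left=['C'] right=[] parent=S
Step 7 (down 0): focus=B path=1/0 depth=2 children=[] left=[] right=['D'] parent=I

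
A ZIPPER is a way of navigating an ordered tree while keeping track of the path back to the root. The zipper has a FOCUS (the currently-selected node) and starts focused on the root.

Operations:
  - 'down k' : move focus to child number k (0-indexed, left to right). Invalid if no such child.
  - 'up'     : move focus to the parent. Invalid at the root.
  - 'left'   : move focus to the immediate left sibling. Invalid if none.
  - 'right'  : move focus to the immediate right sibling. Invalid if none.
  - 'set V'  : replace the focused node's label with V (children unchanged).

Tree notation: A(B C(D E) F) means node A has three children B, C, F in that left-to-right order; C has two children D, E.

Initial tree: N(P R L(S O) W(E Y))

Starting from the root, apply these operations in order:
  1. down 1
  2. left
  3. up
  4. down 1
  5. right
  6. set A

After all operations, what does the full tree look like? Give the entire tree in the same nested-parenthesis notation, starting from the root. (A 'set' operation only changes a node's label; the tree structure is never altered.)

Answer: N(P R A(S O) W(E Y))

Derivation:
Step 1 (down 1): focus=R path=1 depth=1 children=[] left=['P'] right=['L', 'W'] parent=N
Step 2 (left): focus=P path=0 depth=1 children=[] left=[] right=['R', 'L', 'W'] parent=N
Step 3 (up): focus=N path=root depth=0 children=['P', 'R', 'L', 'W'] (at root)
Step 4 (down 1): focus=R path=1 depth=1 children=[] left=['P'] right=['L', 'W'] parent=N
Step 5 (right): focus=L path=2 depth=1 children=['S', 'O'] left=['P', 'R'] right=['W'] parent=N
Step 6 (set A): focus=A path=2 depth=1 children=['S', 'O'] left=['P', 'R'] right=['W'] parent=N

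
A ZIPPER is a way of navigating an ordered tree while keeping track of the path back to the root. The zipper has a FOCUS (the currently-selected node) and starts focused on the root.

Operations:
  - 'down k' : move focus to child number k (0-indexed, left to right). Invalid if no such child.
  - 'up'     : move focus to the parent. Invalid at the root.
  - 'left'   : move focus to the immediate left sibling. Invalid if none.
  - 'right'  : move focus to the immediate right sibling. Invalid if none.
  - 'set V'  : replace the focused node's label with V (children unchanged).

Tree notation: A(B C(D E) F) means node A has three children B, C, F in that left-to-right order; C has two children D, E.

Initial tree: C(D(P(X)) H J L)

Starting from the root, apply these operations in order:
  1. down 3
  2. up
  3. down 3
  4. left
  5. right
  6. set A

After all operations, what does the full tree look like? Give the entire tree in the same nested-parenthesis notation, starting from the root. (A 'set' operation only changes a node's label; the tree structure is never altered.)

Step 1 (down 3): focus=L path=3 depth=1 children=[] left=['D', 'H', 'J'] right=[] parent=C
Step 2 (up): focus=C path=root depth=0 children=['D', 'H', 'J', 'L'] (at root)
Step 3 (down 3): focus=L path=3 depth=1 children=[] left=['D', 'H', 'J'] right=[] parent=C
Step 4 (left): focus=J path=2 depth=1 children=[] left=['D', 'H'] right=['L'] parent=C
Step 5 (right): focus=L path=3 depth=1 children=[] left=['D', 'H', 'J'] right=[] parent=C
Step 6 (set A): focus=A path=3 depth=1 children=[] left=['D', 'H', 'J'] right=[] parent=C

Answer: C(D(P(X)) H J A)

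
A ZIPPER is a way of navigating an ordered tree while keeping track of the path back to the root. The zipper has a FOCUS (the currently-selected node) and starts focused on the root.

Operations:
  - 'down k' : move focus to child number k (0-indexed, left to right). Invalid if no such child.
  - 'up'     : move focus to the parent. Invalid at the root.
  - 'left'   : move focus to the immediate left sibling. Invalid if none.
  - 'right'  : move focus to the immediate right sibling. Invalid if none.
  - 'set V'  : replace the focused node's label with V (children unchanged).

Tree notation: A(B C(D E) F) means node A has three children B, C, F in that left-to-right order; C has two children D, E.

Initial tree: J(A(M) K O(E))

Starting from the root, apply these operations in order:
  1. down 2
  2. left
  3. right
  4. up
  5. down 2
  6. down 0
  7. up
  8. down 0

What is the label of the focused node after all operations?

Step 1 (down 2): focus=O path=2 depth=1 children=['E'] left=['A', 'K'] right=[] parent=J
Step 2 (left): focus=K path=1 depth=1 children=[] left=['A'] right=['O'] parent=J
Step 3 (right): focus=O path=2 depth=1 children=['E'] left=['A', 'K'] right=[] parent=J
Step 4 (up): focus=J path=root depth=0 children=['A', 'K', 'O'] (at root)
Step 5 (down 2): focus=O path=2 depth=1 children=['E'] left=['A', 'K'] right=[] parent=J
Step 6 (down 0): focus=E path=2/0 depth=2 children=[] left=[] right=[] parent=O
Step 7 (up): focus=O path=2 depth=1 children=['E'] left=['A', 'K'] right=[] parent=J
Step 8 (down 0): focus=E path=2/0 depth=2 children=[] left=[] right=[] parent=O

Answer: E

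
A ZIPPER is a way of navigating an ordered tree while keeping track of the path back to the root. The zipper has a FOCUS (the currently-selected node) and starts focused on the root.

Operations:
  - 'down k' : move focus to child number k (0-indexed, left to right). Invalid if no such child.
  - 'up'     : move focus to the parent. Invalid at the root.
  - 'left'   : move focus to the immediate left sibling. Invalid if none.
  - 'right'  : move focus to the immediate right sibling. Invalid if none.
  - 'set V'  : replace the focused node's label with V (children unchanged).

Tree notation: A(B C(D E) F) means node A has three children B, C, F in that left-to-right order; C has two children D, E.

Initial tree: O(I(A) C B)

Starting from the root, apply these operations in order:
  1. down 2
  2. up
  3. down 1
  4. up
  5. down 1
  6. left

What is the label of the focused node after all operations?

Answer: I

Derivation:
Step 1 (down 2): focus=B path=2 depth=1 children=[] left=['I', 'C'] right=[] parent=O
Step 2 (up): focus=O path=root depth=0 children=['I', 'C', 'B'] (at root)
Step 3 (down 1): focus=C path=1 depth=1 children=[] left=['I'] right=['B'] parent=O
Step 4 (up): focus=O path=root depth=0 children=['I', 'C', 'B'] (at root)
Step 5 (down 1): focus=C path=1 depth=1 children=[] left=['I'] right=['B'] parent=O
Step 6 (left): focus=I path=0 depth=1 children=['A'] left=[] right=['C', 'B'] parent=O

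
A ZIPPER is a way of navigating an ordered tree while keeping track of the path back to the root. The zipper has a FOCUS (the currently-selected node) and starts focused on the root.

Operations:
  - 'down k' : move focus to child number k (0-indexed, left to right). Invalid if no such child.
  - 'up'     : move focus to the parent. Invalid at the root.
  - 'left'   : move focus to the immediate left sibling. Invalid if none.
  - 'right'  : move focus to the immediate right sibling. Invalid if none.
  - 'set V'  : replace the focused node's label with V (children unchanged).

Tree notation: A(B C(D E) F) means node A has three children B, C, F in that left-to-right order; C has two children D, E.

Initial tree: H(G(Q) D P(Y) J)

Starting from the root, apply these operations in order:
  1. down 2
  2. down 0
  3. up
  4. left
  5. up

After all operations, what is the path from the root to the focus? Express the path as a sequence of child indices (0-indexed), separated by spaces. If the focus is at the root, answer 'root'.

Step 1 (down 2): focus=P path=2 depth=1 children=['Y'] left=['G', 'D'] right=['J'] parent=H
Step 2 (down 0): focus=Y path=2/0 depth=2 children=[] left=[] right=[] parent=P
Step 3 (up): focus=P path=2 depth=1 children=['Y'] left=['G', 'D'] right=['J'] parent=H
Step 4 (left): focus=D path=1 depth=1 children=[] left=['G'] right=['P', 'J'] parent=H
Step 5 (up): focus=H path=root depth=0 children=['G', 'D', 'P', 'J'] (at root)

Answer: root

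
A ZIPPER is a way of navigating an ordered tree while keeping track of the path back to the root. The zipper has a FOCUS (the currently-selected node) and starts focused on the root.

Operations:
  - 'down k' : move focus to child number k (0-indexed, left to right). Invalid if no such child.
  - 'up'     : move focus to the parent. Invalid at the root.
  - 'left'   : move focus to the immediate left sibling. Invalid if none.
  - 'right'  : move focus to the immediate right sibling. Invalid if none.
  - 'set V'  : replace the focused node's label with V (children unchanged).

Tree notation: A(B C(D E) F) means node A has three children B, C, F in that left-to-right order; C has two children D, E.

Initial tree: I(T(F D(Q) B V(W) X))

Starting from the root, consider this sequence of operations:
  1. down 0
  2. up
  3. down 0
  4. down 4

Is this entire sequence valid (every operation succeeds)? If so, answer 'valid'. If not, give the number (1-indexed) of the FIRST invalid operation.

Answer: valid

Derivation:
Step 1 (down 0): focus=T path=0 depth=1 children=['F', 'D', 'B', 'V', 'X'] left=[] right=[] parent=I
Step 2 (up): focus=I path=root depth=0 children=['T'] (at root)
Step 3 (down 0): focus=T path=0 depth=1 children=['F', 'D', 'B', 'V', 'X'] left=[] right=[] parent=I
Step 4 (down 4): focus=X path=0/4 depth=2 children=[] left=['F', 'D', 'B', 'V'] right=[] parent=T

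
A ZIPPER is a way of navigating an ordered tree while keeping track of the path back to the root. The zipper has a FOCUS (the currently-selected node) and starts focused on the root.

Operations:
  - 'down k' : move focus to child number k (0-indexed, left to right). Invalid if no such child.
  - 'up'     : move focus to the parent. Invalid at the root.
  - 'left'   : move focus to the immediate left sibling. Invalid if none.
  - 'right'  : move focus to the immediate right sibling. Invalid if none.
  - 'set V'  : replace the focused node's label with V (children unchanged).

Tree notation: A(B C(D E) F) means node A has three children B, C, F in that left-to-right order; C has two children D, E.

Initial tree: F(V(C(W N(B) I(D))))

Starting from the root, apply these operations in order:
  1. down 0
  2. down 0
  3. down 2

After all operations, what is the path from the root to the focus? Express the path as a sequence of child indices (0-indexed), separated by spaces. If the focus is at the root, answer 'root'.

Step 1 (down 0): focus=V path=0 depth=1 children=['C'] left=[] right=[] parent=F
Step 2 (down 0): focus=C path=0/0 depth=2 children=['W', 'N', 'I'] left=[] right=[] parent=V
Step 3 (down 2): focus=I path=0/0/2 depth=3 children=['D'] left=['W', 'N'] right=[] parent=C

Answer: 0 0 2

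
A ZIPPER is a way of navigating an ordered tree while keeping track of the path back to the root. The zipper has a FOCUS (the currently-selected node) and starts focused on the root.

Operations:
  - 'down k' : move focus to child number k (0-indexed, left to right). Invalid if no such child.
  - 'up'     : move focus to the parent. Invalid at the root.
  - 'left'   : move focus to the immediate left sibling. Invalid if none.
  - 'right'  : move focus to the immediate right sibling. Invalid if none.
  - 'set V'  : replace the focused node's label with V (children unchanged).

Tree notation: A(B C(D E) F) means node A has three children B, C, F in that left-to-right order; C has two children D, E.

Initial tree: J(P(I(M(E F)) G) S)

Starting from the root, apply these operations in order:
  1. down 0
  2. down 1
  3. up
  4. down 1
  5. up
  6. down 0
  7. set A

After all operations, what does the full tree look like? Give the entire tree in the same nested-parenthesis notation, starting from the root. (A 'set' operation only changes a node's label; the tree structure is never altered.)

Step 1 (down 0): focus=P path=0 depth=1 children=['I', 'G'] left=[] right=['S'] parent=J
Step 2 (down 1): focus=G path=0/1 depth=2 children=[] left=['I'] right=[] parent=P
Step 3 (up): focus=P path=0 depth=1 children=['I', 'G'] left=[] right=['S'] parent=J
Step 4 (down 1): focus=G path=0/1 depth=2 children=[] left=['I'] right=[] parent=P
Step 5 (up): focus=P path=0 depth=1 children=['I', 'G'] left=[] right=['S'] parent=J
Step 6 (down 0): focus=I path=0/0 depth=2 children=['M'] left=[] right=['G'] parent=P
Step 7 (set A): focus=A path=0/0 depth=2 children=['M'] left=[] right=['G'] parent=P

Answer: J(P(A(M(E F)) G) S)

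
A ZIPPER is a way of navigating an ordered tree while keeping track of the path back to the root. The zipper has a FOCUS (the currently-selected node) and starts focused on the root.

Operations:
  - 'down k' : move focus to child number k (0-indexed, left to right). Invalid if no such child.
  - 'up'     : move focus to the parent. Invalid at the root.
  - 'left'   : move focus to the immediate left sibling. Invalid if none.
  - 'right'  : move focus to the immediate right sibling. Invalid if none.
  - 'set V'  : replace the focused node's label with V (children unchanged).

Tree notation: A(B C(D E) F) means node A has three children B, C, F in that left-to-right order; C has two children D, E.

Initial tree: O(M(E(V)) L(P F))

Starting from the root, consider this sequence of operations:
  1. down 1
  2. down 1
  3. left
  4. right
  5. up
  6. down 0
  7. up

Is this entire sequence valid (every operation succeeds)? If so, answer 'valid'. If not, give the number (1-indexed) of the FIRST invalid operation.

Step 1 (down 1): focus=L path=1 depth=1 children=['P', 'F'] left=['M'] right=[] parent=O
Step 2 (down 1): focus=F path=1/1 depth=2 children=[] left=['P'] right=[] parent=L
Step 3 (left): focus=P path=1/0 depth=2 children=[] left=[] right=['F'] parent=L
Step 4 (right): focus=F path=1/1 depth=2 children=[] left=['P'] right=[] parent=L
Step 5 (up): focus=L path=1 depth=1 children=['P', 'F'] left=['M'] right=[] parent=O
Step 6 (down 0): focus=P path=1/0 depth=2 children=[] left=[] right=['F'] parent=L
Step 7 (up): focus=L path=1 depth=1 children=['P', 'F'] left=['M'] right=[] parent=O

Answer: valid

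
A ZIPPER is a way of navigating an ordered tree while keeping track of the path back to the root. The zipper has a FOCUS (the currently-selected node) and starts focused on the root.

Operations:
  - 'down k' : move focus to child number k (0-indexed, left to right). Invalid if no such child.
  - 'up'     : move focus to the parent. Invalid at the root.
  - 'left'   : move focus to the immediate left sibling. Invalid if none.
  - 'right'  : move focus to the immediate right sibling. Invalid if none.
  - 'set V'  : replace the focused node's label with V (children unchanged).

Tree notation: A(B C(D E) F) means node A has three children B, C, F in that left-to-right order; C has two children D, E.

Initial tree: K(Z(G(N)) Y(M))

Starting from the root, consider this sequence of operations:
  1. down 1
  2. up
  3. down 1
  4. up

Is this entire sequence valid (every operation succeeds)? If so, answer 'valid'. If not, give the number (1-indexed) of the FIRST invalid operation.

Answer: valid

Derivation:
Step 1 (down 1): focus=Y path=1 depth=1 children=['M'] left=['Z'] right=[] parent=K
Step 2 (up): focus=K path=root depth=0 children=['Z', 'Y'] (at root)
Step 3 (down 1): focus=Y path=1 depth=1 children=['M'] left=['Z'] right=[] parent=K
Step 4 (up): focus=K path=root depth=0 children=['Z', 'Y'] (at root)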